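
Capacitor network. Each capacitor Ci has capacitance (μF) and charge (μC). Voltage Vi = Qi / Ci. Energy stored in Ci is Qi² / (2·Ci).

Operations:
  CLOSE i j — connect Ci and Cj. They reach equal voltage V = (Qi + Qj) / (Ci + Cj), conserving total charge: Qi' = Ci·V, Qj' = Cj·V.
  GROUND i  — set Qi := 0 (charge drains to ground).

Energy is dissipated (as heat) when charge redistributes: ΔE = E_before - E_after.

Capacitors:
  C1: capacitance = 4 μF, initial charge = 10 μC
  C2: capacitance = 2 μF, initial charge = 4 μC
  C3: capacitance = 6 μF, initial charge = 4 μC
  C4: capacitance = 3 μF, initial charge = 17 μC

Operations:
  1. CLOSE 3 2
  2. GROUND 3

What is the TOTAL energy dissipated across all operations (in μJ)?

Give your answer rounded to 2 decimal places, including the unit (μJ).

Initial: C1(4μF, Q=10μC, V=2.50V), C2(2μF, Q=4μC, V=2.00V), C3(6μF, Q=4μC, V=0.67V), C4(3μF, Q=17μC, V=5.67V)
Op 1: CLOSE 3-2: Q_total=8.00, C_total=8.00, V=1.00; Q3=6.00, Q2=2.00; dissipated=1.333
Op 2: GROUND 3: Q3=0; energy lost=3.000
Total dissipated: 4.333 μJ

Answer: 4.33 μJ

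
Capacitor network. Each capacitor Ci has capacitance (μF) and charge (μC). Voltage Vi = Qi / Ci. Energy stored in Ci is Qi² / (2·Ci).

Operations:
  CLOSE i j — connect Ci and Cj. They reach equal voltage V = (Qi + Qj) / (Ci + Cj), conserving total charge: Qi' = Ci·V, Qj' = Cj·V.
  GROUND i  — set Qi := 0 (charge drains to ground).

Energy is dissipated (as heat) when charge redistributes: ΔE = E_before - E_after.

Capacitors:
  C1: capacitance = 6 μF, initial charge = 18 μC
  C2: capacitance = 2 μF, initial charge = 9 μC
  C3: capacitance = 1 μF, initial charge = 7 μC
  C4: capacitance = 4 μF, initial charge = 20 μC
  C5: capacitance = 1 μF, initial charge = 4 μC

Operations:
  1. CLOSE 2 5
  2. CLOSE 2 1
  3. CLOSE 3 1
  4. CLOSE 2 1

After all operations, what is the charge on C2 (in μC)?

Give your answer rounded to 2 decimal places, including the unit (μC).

Initial: C1(6μF, Q=18μC, V=3.00V), C2(2μF, Q=9μC, V=4.50V), C3(1μF, Q=7μC, V=7.00V), C4(4μF, Q=20μC, V=5.00V), C5(1μF, Q=4μC, V=4.00V)
Op 1: CLOSE 2-5: Q_total=13.00, C_total=3.00, V=4.33; Q2=8.67, Q5=4.33; dissipated=0.083
Op 2: CLOSE 2-1: Q_total=26.67, C_total=8.00, V=3.33; Q2=6.67, Q1=20.00; dissipated=1.333
Op 3: CLOSE 3-1: Q_total=27.00, C_total=7.00, V=3.86; Q3=3.86, Q1=23.14; dissipated=5.762
Op 4: CLOSE 2-1: Q_total=29.81, C_total=8.00, V=3.73; Q2=7.45, Q1=22.36; dissipated=0.206
Final charges: Q1=22.36, Q2=7.45, Q3=3.86, Q4=20.00, Q5=4.33

Answer: 7.45 μC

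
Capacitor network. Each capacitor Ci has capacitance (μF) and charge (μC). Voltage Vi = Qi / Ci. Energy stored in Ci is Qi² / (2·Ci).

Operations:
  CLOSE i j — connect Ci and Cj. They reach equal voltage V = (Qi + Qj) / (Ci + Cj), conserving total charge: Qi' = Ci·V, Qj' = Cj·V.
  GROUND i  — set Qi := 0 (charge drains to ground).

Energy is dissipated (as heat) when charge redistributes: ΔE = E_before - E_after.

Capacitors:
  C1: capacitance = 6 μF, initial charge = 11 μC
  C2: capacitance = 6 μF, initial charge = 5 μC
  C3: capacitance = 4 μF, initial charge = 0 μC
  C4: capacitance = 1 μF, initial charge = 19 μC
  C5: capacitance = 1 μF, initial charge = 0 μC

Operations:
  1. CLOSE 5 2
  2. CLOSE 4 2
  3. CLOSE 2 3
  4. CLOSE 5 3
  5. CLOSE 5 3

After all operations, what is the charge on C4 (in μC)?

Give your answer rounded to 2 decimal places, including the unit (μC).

Initial: C1(6μF, Q=11μC, V=1.83V), C2(6μF, Q=5μC, V=0.83V), C3(4μF, Q=0μC, V=0.00V), C4(1μF, Q=19μC, V=19.00V), C5(1μF, Q=0μC, V=0.00V)
Op 1: CLOSE 5-2: Q_total=5.00, C_total=7.00, V=0.71; Q5=0.71, Q2=4.29; dissipated=0.298
Op 2: CLOSE 4-2: Q_total=23.29, C_total=7.00, V=3.33; Q4=3.33, Q2=19.96; dissipated=143.300
Op 3: CLOSE 2-3: Q_total=19.96, C_total=10.00, V=2.00; Q2=11.98, Q3=7.98; dissipated=13.279
Op 4: CLOSE 5-3: Q_total=8.70, C_total=5.00, V=1.74; Q5=1.74, Q3=6.96; dissipated=0.657
Op 5: CLOSE 5-3: Q_total=8.70, C_total=5.00, V=1.74; Q5=1.74, Q3=6.96; dissipated=0.000
Final charges: Q1=11.00, Q2=11.98, Q3=6.96, Q4=3.33, Q5=1.74

Answer: 3.33 μC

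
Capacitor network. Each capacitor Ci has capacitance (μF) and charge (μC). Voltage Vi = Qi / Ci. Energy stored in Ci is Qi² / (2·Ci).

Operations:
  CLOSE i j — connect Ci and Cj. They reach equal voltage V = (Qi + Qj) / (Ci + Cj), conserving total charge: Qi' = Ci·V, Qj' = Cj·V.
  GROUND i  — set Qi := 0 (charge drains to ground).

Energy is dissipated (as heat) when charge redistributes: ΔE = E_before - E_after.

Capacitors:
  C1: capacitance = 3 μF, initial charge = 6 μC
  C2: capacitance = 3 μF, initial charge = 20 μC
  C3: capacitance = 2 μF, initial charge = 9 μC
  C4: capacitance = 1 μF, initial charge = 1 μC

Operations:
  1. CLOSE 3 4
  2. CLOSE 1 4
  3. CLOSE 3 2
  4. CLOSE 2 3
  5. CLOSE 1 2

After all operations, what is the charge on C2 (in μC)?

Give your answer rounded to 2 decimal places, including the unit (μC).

Initial: C1(3μF, Q=6μC, V=2.00V), C2(3μF, Q=20μC, V=6.67V), C3(2μF, Q=9μC, V=4.50V), C4(1μF, Q=1μC, V=1.00V)
Op 1: CLOSE 3-4: Q_total=10.00, C_total=3.00, V=3.33; Q3=6.67, Q4=3.33; dissipated=4.083
Op 2: CLOSE 1-4: Q_total=9.33, C_total=4.00, V=2.33; Q1=7.00, Q4=2.33; dissipated=0.667
Op 3: CLOSE 3-2: Q_total=26.67, C_total=5.00, V=5.33; Q3=10.67, Q2=16.00; dissipated=6.667
Op 4: CLOSE 2-3: Q_total=26.67, C_total=5.00, V=5.33; Q2=16.00, Q3=10.67; dissipated=0.000
Op 5: CLOSE 1-2: Q_total=23.00, C_total=6.00, V=3.83; Q1=11.50, Q2=11.50; dissipated=6.750
Final charges: Q1=11.50, Q2=11.50, Q3=10.67, Q4=2.33

Answer: 11.50 μC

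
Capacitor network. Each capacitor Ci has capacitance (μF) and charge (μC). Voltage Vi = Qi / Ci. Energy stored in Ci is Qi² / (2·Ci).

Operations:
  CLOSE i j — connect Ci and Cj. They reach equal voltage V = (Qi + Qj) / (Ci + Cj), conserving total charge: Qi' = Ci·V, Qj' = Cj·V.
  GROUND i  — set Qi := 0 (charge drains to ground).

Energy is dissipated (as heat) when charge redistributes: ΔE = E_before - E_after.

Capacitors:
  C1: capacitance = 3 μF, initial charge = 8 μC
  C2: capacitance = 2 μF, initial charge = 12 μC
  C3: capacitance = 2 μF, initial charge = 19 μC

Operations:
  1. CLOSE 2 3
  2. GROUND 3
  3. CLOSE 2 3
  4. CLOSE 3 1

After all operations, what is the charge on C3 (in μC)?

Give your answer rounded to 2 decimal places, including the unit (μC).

Initial: C1(3μF, Q=8μC, V=2.67V), C2(2μF, Q=12μC, V=6.00V), C3(2μF, Q=19μC, V=9.50V)
Op 1: CLOSE 2-3: Q_total=31.00, C_total=4.00, V=7.75; Q2=15.50, Q3=15.50; dissipated=6.125
Op 2: GROUND 3: Q3=0; energy lost=60.062
Op 3: CLOSE 2-3: Q_total=15.50, C_total=4.00, V=3.88; Q2=7.75, Q3=7.75; dissipated=30.031
Op 4: CLOSE 3-1: Q_total=15.75, C_total=5.00, V=3.15; Q3=6.30, Q1=9.45; dissipated=0.876
Final charges: Q1=9.45, Q2=7.75, Q3=6.30

Answer: 6.30 μC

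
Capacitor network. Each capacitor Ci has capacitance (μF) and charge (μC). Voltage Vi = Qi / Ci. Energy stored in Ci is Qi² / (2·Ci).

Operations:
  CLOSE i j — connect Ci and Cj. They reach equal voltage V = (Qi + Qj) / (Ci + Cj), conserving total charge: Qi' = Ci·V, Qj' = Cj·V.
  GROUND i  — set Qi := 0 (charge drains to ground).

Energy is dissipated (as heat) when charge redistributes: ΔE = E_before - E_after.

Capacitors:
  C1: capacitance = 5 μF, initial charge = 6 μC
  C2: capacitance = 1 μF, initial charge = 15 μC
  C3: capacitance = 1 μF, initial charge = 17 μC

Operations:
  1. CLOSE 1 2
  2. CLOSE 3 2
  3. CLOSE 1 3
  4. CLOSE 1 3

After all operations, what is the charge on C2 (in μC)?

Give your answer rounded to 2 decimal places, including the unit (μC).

Answer: 10.25 μC

Derivation:
Initial: C1(5μF, Q=6μC, V=1.20V), C2(1μF, Q=15μC, V=15.00V), C3(1μF, Q=17μC, V=17.00V)
Op 1: CLOSE 1-2: Q_total=21.00, C_total=6.00, V=3.50; Q1=17.50, Q2=3.50; dissipated=79.350
Op 2: CLOSE 3-2: Q_total=20.50, C_total=2.00, V=10.25; Q3=10.25, Q2=10.25; dissipated=45.562
Op 3: CLOSE 1-3: Q_total=27.75, C_total=6.00, V=4.62; Q1=23.12, Q3=4.62; dissipated=18.984
Op 4: CLOSE 1-3: Q_total=27.75, C_total=6.00, V=4.62; Q1=23.12, Q3=4.62; dissipated=0.000
Final charges: Q1=23.12, Q2=10.25, Q3=4.62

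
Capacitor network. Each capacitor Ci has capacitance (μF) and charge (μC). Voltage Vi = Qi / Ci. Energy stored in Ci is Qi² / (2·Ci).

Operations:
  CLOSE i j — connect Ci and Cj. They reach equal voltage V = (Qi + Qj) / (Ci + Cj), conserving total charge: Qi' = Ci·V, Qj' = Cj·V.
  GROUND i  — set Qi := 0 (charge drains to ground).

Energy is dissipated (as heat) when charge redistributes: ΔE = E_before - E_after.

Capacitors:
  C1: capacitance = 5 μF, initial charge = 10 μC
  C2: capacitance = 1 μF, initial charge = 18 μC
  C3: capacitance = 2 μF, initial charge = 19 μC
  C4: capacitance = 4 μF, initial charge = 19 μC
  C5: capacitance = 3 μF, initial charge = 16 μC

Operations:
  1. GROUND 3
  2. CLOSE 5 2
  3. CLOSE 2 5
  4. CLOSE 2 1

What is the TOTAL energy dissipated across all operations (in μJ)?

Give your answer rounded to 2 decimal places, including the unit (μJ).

Initial: C1(5μF, Q=10μC, V=2.00V), C2(1μF, Q=18μC, V=18.00V), C3(2μF, Q=19μC, V=9.50V), C4(4μF, Q=19μC, V=4.75V), C5(3μF, Q=16μC, V=5.33V)
Op 1: GROUND 3: Q3=0; energy lost=90.250
Op 2: CLOSE 5-2: Q_total=34.00, C_total=4.00, V=8.50; Q5=25.50, Q2=8.50; dissipated=60.167
Op 3: CLOSE 2-5: Q_total=34.00, C_total=4.00, V=8.50; Q2=8.50, Q5=25.50; dissipated=0.000
Op 4: CLOSE 2-1: Q_total=18.50, C_total=6.00, V=3.08; Q2=3.08, Q1=15.42; dissipated=17.604
Total dissipated: 168.021 μJ

Answer: 168.02 μJ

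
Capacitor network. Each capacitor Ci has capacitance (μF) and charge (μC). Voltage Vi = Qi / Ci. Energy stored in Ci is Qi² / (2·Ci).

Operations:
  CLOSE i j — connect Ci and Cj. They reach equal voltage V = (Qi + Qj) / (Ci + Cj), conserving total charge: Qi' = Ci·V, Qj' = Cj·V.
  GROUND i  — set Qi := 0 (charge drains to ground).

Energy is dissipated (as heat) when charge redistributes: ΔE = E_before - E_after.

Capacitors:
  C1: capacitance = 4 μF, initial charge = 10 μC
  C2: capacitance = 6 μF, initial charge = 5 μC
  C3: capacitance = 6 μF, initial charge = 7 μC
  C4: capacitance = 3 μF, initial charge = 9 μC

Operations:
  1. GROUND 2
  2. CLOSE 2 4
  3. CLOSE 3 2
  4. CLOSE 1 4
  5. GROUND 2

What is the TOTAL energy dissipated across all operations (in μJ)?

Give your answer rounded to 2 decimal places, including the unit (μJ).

Initial: C1(4μF, Q=10μC, V=2.50V), C2(6μF, Q=5μC, V=0.83V), C3(6μF, Q=7μC, V=1.17V), C4(3μF, Q=9μC, V=3.00V)
Op 1: GROUND 2: Q2=0; energy lost=2.083
Op 2: CLOSE 2-4: Q_total=9.00, C_total=9.00, V=1.00; Q2=6.00, Q4=3.00; dissipated=9.000
Op 3: CLOSE 3-2: Q_total=13.00, C_total=12.00, V=1.08; Q3=6.50, Q2=6.50; dissipated=0.042
Op 4: CLOSE 1-4: Q_total=13.00, C_total=7.00, V=1.86; Q1=7.43, Q4=5.57; dissipated=1.929
Op 5: GROUND 2: Q2=0; energy lost=3.521
Total dissipated: 16.574 μJ

Answer: 16.57 μJ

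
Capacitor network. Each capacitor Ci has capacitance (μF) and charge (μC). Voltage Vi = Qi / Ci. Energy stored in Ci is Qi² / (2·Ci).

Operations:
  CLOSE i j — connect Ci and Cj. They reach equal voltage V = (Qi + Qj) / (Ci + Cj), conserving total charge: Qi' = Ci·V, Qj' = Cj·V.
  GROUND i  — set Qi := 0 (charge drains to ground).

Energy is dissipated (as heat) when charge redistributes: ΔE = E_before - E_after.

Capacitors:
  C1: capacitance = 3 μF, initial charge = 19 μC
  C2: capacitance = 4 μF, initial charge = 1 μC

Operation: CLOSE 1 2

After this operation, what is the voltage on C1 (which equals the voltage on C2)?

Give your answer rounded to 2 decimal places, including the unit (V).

Answer: 2.86 V

Derivation:
Initial: C1(3μF, Q=19μC, V=6.33V), C2(4μF, Q=1μC, V=0.25V)
Op 1: CLOSE 1-2: Q_total=20.00, C_total=7.00, V=2.86; Q1=8.57, Q2=11.43; dissipated=31.720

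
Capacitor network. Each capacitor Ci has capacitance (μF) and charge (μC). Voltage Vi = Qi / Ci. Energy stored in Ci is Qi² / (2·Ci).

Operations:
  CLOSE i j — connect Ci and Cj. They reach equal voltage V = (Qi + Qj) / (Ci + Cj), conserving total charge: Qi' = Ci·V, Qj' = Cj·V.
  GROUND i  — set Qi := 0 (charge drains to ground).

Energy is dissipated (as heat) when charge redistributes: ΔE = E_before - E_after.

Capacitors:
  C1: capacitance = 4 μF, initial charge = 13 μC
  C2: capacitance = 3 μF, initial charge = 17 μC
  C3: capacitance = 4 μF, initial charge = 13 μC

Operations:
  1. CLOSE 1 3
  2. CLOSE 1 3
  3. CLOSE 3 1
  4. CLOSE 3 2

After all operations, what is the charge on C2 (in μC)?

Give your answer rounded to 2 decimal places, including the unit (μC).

Answer: 12.86 μC

Derivation:
Initial: C1(4μF, Q=13μC, V=3.25V), C2(3μF, Q=17μC, V=5.67V), C3(4μF, Q=13μC, V=3.25V)
Op 1: CLOSE 1-3: Q_total=26.00, C_total=8.00, V=3.25; Q1=13.00, Q3=13.00; dissipated=0.000
Op 2: CLOSE 1-3: Q_total=26.00, C_total=8.00, V=3.25; Q1=13.00, Q3=13.00; dissipated=0.000
Op 3: CLOSE 3-1: Q_total=26.00, C_total=8.00, V=3.25; Q3=13.00, Q1=13.00; dissipated=0.000
Op 4: CLOSE 3-2: Q_total=30.00, C_total=7.00, V=4.29; Q3=17.14, Q2=12.86; dissipated=5.006
Final charges: Q1=13.00, Q2=12.86, Q3=17.14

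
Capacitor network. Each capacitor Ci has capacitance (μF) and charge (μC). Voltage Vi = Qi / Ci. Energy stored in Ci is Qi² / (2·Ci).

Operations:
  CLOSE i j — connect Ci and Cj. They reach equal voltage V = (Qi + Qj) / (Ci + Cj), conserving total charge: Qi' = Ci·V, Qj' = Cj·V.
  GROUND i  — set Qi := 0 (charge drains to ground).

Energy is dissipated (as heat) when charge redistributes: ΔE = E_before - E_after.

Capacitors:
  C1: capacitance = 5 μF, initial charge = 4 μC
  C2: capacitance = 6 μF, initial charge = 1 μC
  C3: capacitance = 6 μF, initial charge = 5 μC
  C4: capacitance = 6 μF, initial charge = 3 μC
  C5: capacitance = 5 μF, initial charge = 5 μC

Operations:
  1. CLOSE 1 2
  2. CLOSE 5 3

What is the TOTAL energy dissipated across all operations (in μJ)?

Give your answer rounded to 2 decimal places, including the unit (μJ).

Answer: 0.58 μJ

Derivation:
Initial: C1(5μF, Q=4μC, V=0.80V), C2(6μF, Q=1μC, V=0.17V), C3(6μF, Q=5μC, V=0.83V), C4(6μF, Q=3μC, V=0.50V), C5(5μF, Q=5μC, V=1.00V)
Op 1: CLOSE 1-2: Q_total=5.00, C_total=11.00, V=0.45; Q1=2.27, Q2=2.73; dissipated=0.547
Op 2: CLOSE 5-3: Q_total=10.00, C_total=11.00, V=0.91; Q5=4.55, Q3=5.45; dissipated=0.038
Total dissipated: 0.585 μJ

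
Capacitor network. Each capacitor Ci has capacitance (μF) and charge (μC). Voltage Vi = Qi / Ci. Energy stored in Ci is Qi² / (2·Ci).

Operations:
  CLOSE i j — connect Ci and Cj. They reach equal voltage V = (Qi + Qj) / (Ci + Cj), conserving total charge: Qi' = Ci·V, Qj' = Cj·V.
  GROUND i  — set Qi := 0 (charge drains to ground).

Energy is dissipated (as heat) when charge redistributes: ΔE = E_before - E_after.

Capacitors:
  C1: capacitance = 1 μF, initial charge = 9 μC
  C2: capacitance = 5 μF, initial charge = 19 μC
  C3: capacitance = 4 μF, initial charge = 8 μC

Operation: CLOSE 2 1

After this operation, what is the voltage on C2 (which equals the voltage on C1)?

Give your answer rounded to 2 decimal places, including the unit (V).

Answer: 4.67 V

Derivation:
Initial: C1(1μF, Q=9μC, V=9.00V), C2(5μF, Q=19μC, V=3.80V), C3(4μF, Q=8μC, V=2.00V)
Op 1: CLOSE 2-1: Q_total=28.00, C_total=6.00, V=4.67; Q2=23.33, Q1=4.67; dissipated=11.267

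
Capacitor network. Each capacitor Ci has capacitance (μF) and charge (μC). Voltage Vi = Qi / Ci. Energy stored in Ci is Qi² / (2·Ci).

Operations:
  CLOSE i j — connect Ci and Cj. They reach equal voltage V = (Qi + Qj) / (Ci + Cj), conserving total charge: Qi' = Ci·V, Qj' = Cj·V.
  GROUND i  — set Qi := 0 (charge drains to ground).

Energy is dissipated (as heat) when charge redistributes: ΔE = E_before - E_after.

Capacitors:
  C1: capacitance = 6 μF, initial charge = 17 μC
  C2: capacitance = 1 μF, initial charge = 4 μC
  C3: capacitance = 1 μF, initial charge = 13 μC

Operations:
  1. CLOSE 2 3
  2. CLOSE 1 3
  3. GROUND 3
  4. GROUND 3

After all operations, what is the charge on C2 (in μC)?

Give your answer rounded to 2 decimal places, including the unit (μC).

Answer: 8.50 μC

Derivation:
Initial: C1(6μF, Q=17μC, V=2.83V), C2(1μF, Q=4μC, V=4.00V), C3(1μF, Q=13μC, V=13.00V)
Op 1: CLOSE 2-3: Q_total=17.00, C_total=2.00, V=8.50; Q2=8.50, Q3=8.50; dissipated=20.250
Op 2: CLOSE 1-3: Q_total=25.50, C_total=7.00, V=3.64; Q1=21.86, Q3=3.64; dissipated=13.762
Op 3: GROUND 3: Q3=0; energy lost=6.635
Op 4: GROUND 3: Q3=0; energy lost=0.000
Final charges: Q1=21.86, Q2=8.50, Q3=0.00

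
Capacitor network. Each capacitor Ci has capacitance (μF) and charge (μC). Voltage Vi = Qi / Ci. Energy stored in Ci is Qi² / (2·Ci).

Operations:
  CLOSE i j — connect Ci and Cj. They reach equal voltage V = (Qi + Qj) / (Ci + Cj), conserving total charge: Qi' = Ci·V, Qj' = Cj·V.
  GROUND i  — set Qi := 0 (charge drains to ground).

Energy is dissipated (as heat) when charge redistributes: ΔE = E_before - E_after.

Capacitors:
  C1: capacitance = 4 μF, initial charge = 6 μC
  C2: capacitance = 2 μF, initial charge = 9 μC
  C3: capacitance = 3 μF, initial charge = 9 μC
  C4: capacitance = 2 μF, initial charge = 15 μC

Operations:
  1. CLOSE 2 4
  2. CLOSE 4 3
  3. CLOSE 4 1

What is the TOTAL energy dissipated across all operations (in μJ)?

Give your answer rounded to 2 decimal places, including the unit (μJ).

Answer: 14.76 μJ

Derivation:
Initial: C1(4μF, Q=6μC, V=1.50V), C2(2μF, Q=9μC, V=4.50V), C3(3μF, Q=9μC, V=3.00V), C4(2μF, Q=15μC, V=7.50V)
Op 1: CLOSE 2-4: Q_total=24.00, C_total=4.00, V=6.00; Q2=12.00, Q4=12.00; dissipated=4.500
Op 2: CLOSE 4-3: Q_total=21.00, C_total=5.00, V=4.20; Q4=8.40, Q3=12.60; dissipated=5.400
Op 3: CLOSE 4-1: Q_total=14.40, C_total=6.00, V=2.40; Q4=4.80, Q1=9.60; dissipated=4.860
Total dissipated: 14.760 μJ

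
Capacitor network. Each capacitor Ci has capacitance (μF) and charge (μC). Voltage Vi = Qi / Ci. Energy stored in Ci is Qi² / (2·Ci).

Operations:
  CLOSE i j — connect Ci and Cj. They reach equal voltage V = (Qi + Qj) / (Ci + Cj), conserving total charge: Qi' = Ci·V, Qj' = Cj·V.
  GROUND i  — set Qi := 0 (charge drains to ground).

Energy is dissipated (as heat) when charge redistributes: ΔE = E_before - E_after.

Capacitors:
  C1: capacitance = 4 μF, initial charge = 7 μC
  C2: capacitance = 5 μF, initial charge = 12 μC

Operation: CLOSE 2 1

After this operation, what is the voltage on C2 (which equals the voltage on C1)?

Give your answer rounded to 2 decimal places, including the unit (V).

Initial: C1(4μF, Q=7μC, V=1.75V), C2(5μF, Q=12μC, V=2.40V)
Op 1: CLOSE 2-1: Q_total=19.00, C_total=9.00, V=2.11; Q2=10.56, Q1=8.44; dissipated=0.469

Answer: 2.11 V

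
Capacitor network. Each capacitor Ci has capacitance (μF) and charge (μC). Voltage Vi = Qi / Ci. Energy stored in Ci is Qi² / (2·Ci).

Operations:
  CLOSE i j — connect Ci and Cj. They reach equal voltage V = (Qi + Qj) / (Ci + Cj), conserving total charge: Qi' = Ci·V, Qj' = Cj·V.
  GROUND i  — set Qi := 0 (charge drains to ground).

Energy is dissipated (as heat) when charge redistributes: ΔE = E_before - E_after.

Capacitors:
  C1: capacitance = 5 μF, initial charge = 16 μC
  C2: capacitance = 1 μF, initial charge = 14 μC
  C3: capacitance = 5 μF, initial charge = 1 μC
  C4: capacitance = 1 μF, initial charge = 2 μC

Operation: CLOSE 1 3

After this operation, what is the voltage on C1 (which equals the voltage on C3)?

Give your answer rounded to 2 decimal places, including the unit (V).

Initial: C1(5μF, Q=16μC, V=3.20V), C2(1μF, Q=14μC, V=14.00V), C3(5μF, Q=1μC, V=0.20V), C4(1μF, Q=2μC, V=2.00V)
Op 1: CLOSE 1-3: Q_total=17.00, C_total=10.00, V=1.70; Q1=8.50, Q3=8.50; dissipated=11.250

Answer: 1.70 V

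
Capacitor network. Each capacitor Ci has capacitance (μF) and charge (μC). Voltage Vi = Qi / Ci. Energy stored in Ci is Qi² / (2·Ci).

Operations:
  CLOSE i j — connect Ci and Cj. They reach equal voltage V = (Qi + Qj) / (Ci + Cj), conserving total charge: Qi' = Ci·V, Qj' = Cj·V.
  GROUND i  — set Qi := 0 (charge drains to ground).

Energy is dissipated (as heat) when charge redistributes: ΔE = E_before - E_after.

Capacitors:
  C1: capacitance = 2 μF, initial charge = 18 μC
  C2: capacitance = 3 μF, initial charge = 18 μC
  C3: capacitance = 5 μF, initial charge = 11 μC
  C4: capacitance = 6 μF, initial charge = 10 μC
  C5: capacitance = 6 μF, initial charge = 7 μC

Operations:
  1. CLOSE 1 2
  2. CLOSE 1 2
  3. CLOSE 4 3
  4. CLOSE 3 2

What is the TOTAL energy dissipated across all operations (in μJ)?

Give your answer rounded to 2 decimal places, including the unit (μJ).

Initial: C1(2μF, Q=18μC, V=9.00V), C2(3μF, Q=18μC, V=6.00V), C3(5μF, Q=11μC, V=2.20V), C4(6μF, Q=10μC, V=1.67V), C5(6μF, Q=7μC, V=1.17V)
Op 1: CLOSE 1-2: Q_total=36.00, C_total=5.00, V=7.20; Q1=14.40, Q2=21.60; dissipated=5.400
Op 2: CLOSE 1-2: Q_total=36.00, C_total=5.00, V=7.20; Q1=14.40, Q2=21.60; dissipated=0.000
Op 3: CLOSE 4-3: Q_total=21.00, C_total=11.00, V=1.91; Q4=11.45, Q3=9.55; dissipated=0.388
Op 4: CLOSE 3-2: Q_total=31.15, C_total=8.00, V=3.89; Q3=19.47, Q2=11.68; dissipated=26.244
Total dissipated: 32.032 μJ

Answer: 32.03 μJ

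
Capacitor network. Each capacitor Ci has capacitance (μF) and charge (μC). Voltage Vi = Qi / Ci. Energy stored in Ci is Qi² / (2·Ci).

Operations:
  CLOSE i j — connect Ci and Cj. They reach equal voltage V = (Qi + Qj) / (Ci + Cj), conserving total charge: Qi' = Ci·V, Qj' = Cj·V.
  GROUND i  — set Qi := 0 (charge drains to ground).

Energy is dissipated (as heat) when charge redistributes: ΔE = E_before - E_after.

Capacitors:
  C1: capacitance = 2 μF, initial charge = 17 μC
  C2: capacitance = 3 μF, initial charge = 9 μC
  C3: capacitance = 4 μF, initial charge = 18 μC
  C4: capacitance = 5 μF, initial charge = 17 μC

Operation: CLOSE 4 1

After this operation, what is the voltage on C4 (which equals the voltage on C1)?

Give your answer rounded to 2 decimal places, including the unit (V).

Answer: 4.86 V

Derivation:
Initial: C1(2μF, Q=17μC, V=8.50V), C2(3μF, Q=9μC, V=3.00V), C3(4μF, Q=18μC, V=4.50V), C4(5μF, Q=17μC, V=3.40V)
Op 1: CLOSE 4-1: Q_total=34.00, C_total=7.00, V=4.86; Q4=24.29, Q1=9.71; dissipated=18.579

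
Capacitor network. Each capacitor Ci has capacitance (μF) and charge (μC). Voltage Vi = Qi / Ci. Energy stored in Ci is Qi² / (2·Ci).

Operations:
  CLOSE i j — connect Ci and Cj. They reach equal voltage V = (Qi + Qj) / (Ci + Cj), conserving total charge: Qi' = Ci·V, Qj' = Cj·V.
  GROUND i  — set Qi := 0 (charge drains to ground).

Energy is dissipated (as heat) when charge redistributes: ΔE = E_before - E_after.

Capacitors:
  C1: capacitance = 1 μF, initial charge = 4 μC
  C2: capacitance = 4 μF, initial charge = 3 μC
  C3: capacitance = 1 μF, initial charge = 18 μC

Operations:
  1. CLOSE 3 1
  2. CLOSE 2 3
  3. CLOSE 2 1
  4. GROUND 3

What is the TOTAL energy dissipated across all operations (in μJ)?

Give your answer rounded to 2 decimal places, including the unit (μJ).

Initial: C1(1μF, Q=4μC, V=4.00V), C2(4μF, Q=3μC, V=0.75V), C3(1μF, Q=18μC, V=18.00V)
Op 1: CLOSE 3-1: Q_total=22.00, C_total=2.00, V=11.00; Q3=11.00, Q1=11.00; dissipated=49.000
Op 2: CLOSE 2-3: Q_total=14.00, C_total=5.00, V=2.80; Q2=11.20, Q3=2.80; dissipated=42.025
Op 3: CLOSE 2-1: Q_total=22.20, C_total=5.00, V=4.44; Q2=17.76, Q1=4.44; dissipated=26.896
Op 4: GROUND 3: Q3=0; energy lost=3.920
Total dissipated: 121.841 μJ

Answer: 121.84 μJ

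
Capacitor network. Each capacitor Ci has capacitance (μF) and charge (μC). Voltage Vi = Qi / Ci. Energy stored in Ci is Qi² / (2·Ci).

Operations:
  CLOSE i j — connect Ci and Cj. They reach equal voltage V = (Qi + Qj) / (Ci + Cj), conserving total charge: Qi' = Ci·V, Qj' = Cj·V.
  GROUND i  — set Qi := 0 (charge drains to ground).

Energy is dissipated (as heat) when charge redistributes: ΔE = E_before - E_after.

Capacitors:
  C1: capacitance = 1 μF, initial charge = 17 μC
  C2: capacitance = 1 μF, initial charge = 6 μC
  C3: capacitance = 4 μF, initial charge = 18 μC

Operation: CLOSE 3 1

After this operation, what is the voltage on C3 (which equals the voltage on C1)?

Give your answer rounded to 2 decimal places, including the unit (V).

Initial: C1(1μF, Q=17μC, V=17.00V), C2(1μF, Q=6μC, V=6.00V), C3(4μF, Q=18μC, V=4.50V)
Op 1: CLOSE 3-1: Q_total=35.00, C_total=5.00, V=7.00; Q3=28.00, Q1=7.00; dissipated=62.500

Answer: 7.00 V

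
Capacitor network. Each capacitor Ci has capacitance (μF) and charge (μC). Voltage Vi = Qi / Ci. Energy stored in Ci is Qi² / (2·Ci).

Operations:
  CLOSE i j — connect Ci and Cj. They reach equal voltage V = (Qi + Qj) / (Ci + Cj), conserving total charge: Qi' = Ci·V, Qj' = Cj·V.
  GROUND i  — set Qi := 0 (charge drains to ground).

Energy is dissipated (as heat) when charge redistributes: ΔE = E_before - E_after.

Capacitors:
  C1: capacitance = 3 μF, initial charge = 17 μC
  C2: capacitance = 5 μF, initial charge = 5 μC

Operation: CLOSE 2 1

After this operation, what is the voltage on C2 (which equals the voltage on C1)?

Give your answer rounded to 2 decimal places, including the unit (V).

Answer: 2.75 V

Derivation:
Initial: C1(3μF, Q=17μC, V=5.67V), C2(5μF, Q=5μC, V=1.00V)
Op 1: CLOSE 2-1: Q_total=22.00, C_total=8.00, V=2.75; Q2=13.75, Q1=8.25; dissipated=20.417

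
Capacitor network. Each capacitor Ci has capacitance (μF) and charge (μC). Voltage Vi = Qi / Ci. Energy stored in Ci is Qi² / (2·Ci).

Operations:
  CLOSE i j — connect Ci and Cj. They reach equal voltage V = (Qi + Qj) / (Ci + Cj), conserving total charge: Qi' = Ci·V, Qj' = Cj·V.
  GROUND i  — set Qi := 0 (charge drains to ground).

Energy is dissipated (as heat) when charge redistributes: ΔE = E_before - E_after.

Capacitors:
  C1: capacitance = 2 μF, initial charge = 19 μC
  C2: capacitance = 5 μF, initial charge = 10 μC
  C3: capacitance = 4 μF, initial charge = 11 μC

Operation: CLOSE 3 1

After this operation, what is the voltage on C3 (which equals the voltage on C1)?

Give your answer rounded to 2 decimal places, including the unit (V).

Initial: C1(2μF, Q=19μC, V=9.50V), C2(5μF, Q=10μC, V=2.00V), C3(4μF, Q=11μC, V=2.75V)
Op 1: CLOSE 3-1: Q_total=30.00, C_total=6.00, V=5.00; Q3=20.00, Q1=10.00; dissipated=30.375

Answer: 5.00 V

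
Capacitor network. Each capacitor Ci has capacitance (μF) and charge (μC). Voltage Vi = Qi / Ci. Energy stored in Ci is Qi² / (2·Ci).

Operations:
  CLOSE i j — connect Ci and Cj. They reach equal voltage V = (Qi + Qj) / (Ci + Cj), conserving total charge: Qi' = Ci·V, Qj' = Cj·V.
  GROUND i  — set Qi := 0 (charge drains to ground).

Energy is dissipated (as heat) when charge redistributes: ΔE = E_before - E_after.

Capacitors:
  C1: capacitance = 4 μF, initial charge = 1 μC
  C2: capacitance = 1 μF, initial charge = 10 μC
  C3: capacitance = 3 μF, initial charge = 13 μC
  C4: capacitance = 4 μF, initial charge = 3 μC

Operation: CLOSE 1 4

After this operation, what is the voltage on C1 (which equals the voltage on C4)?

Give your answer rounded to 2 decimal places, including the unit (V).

Answer: 0.50 V

Derivation:
Initial: C1(4μF, Q=1μC, V=0.25V), C2(1μF, Q=10μC, V=10.00V), C3(3μF, Q=13μC, V=4.33V), C4(4μF, Q=3μC, V=0.75V)
Op 1: CLOSE 1-4: Q_total=4.00, C_total=8.00, V=0.50; Q1=2.00, Q4=2.00; dissipated=0.250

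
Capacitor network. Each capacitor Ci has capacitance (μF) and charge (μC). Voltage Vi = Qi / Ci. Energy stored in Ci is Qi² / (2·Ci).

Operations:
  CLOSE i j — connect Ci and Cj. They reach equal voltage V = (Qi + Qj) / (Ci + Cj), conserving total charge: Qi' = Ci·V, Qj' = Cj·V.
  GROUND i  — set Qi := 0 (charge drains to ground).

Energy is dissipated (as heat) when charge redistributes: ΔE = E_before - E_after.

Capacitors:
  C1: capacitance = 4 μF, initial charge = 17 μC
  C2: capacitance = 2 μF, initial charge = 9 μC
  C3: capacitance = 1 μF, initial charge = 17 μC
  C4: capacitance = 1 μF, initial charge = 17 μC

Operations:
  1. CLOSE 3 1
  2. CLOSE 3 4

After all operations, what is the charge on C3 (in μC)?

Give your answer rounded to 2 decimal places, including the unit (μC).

Initial: C1(4μF, Q=17μC, V=4.25V), C2(2μF, Q=9μC, V=4.50V), C3(1μF, Q=17μC, V=17.00V), C4(1μF, Q=17μC, V=17.00V)
Op 1: CLOSE 3-1: Q_total=34.00, C_total=5.00, V=6.80; Q3=6.80, Q1=27.20; dissipated=65.025
Op 2: CLOSE 3-4: Q_total=23.80, C_total=2.00, V=11.90; Q3=11.90, Q4=11.90; dissipated=26.010
Final charges: Q1=27.20, Q2=9.00, Q3=11.90, Q4=11.90

Answer: 11.90 μC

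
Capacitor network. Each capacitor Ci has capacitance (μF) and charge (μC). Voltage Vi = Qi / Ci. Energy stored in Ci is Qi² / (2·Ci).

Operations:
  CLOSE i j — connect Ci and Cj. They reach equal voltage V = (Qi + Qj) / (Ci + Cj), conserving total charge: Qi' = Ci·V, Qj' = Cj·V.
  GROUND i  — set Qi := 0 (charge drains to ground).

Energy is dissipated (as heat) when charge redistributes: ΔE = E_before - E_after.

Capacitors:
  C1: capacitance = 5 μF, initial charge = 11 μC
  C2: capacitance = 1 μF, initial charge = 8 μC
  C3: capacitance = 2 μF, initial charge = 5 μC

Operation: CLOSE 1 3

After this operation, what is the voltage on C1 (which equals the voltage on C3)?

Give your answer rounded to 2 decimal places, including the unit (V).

Answer: 2.29 V

Derivation:
Initial: C1(5μF, Q=11μC, V=2.20V), C2(1μF, Q=8μC, V=8.00V), C3(2μF, Q=5μC, V=2.50V)
Op 1: CLOSE 1-3: Q_total=16.00, C_total=7.00, V=2.29; Q1=11.43, Q3=4.57; dissipated=0.064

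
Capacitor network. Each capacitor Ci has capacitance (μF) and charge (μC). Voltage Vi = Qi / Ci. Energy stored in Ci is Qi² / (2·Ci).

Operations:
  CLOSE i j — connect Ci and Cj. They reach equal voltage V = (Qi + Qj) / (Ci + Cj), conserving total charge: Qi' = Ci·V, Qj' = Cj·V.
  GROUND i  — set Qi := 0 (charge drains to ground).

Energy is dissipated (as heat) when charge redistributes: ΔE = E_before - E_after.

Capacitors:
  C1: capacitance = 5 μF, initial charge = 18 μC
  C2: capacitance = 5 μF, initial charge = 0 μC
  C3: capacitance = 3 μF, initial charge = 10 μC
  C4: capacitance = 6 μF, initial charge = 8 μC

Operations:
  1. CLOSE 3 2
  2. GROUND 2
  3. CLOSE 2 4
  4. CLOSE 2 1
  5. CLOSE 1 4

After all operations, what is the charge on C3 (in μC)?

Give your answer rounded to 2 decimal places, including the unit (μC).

Initial: C1(5μF, Q=18μC, V=3.60V), C2(5μF, Q=0μC, V=0.00V), C3(3μF, Q=10μC, V=3.33V), C4(6μF, Q=8μC, V=1.33V)
Op 1: CLOSE 3-2: Q_total=10.00, C_total=8.00, V=1.25; Q3=3.75, Q2=6.25; dissipated=10.417
Op 2: GROUND 2: Q2=0; energy lost=3.906
Op 3: CLOSE 2-4: Q_total=8.00, C_total=11.00, V=0.73; Q2=3.64, Q4=4.36; dissipated=2.424
Op 4: CLOSE 2-1: Q_total=21.64, C_total=10.00, V=2.16; Q2=10.82, Q1=10.82; dissipated=10.316
Op 5: CLOSE 1-4: Q_total=15.18, C_total=11.00, V=1.38; Q1=6.90, Q4=8.28; dissipated=2.813
Final charges: Q1=6.90, Q2=10.82, Q3=3.75, Q4=8.28

Answer: 3.75 μC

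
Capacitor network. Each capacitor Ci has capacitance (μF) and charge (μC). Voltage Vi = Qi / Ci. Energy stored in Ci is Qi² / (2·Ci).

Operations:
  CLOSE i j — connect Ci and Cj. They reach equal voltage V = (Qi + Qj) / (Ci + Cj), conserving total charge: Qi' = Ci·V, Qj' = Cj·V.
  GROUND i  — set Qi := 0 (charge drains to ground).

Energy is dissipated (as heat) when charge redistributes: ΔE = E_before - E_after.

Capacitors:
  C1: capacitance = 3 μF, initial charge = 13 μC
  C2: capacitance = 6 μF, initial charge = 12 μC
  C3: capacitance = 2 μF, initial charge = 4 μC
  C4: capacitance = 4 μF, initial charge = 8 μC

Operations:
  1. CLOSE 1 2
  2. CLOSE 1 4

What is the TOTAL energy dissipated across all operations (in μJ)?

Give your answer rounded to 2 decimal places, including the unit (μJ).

Answer: 5.96 μJ

Derivation:
Initial: C1(3μF, Q=13μC, V=4.33V), C2(6μF, Q=12μC, V=2.00V), C3(2μF, Q=4μC, V=2.00V), C4(4μF, Q=8μC, V=2.00V)
Op 1: CLOSE 1-2: Q_total=25.00, C_total=9.00, V=2.78; Q1=8.33, Q2=16.67; dissipated=5.444
Op 2: CLOSE 1-4: Q_total=16.33, C_total=7.00, V=2.33; Q1=7.00, Q4=9.33; dissipated=0.519
Total dissipated: 5.963 μJ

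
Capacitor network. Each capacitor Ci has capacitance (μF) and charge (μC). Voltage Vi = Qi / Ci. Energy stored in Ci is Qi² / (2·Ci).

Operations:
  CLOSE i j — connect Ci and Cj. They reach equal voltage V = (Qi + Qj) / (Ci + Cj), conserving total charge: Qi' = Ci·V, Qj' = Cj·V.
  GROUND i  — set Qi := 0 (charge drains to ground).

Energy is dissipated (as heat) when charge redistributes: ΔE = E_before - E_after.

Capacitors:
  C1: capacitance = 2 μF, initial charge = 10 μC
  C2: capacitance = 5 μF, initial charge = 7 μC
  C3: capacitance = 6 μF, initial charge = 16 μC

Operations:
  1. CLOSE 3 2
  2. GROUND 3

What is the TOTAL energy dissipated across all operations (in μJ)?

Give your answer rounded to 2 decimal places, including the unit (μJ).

Initial: C1(2μF, Q=10μC, V=5.00V), C2(5μF, Q=7μC, V=1.40V), C3(6μF, Q=16μC, V=2.67V)
Op 1: CLOSE 3-2: Q_total=23.00, C_total=11.00, V=2.09; Q3=12.55, Q2=10.45; dissipated=2.188
Op 2: GROUND 3: Q3=0; energy lost=13.116
Total dissipated: 15.304 μJ

Answer: 15.30 μJ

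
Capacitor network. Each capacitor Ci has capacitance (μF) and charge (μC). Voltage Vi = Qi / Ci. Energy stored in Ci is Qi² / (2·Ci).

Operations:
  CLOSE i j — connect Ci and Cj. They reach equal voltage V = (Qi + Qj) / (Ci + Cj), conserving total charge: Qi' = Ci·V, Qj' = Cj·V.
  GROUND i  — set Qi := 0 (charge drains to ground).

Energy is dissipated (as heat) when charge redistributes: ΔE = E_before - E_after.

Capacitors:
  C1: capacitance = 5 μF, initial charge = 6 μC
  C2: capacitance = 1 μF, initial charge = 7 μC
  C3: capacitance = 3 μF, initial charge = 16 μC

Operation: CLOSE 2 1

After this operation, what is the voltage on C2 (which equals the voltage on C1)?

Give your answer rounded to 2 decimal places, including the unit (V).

Answer: 2.17 V

Derivation:
Initial: C1(5μF, Q=6μC, V=1.20V), C2(1μF, Q=7μC, V=7.00V), C3(3μF, Q=16μC, V=5.33V)
Op 1: CLOSE 2-1: Q_total=13.00, C_total=6.00, V=2.17; Q2=2.17, Q1=10.83; dissipated=14.017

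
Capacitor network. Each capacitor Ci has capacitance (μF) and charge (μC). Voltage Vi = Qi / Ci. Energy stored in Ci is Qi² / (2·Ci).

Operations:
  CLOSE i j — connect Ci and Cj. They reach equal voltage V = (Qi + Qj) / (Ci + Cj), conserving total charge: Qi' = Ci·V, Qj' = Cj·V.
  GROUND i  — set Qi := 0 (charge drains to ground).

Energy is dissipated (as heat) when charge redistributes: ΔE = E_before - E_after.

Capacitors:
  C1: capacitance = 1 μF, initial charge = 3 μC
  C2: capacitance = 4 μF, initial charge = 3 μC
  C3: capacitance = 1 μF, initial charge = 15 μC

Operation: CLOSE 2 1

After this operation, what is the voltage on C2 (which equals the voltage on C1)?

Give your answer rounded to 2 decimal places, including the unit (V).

Initial: C1(1μF, Q=3μC, V=3.00V), C2(4μF, Q=3μC, V=0.75V), C3(1μF, Q=15μC, V=15.00V)
Op 1: CLOSE 2-1: Q_total=6.00, C_total=5.00, V=1.20; Q2=4.80, Q1=1.20; dissipated=2.025

Answer: 1.20 V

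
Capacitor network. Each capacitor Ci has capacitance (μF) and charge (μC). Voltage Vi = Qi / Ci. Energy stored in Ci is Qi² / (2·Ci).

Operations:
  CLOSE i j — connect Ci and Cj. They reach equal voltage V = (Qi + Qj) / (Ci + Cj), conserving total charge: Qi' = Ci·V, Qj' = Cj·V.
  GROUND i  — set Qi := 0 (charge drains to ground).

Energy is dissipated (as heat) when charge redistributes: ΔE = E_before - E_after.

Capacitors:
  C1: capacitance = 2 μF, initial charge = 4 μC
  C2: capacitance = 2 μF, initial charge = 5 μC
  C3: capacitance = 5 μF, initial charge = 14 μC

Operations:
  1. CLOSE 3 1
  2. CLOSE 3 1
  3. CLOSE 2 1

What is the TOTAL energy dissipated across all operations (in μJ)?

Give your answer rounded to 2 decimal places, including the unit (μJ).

Initial: C1(2μF, Q=4μC, V=2.00V), C2(2μF, Q=5μC, V=2.50V), C3(5μF, Q=14μC, V=2.80V)
Op 1: CLOSE 3-1: Q_total=18.00, C_total=7.00, V=2.57; Q3=12.86, Q1=5.14; dissipated=0.457
Op 2: CLOSE 3-1: Q_total=18.00, C_total=7.00, V=2.57; Q3=12.86, Q1=5.14; dissipated=0.000
Op 3: CLOSE 2-1: Q_total=10.14, C_total=4.00, V=2.54; Q2=5.07, Q1=5.07; dissipated=0.003
Total dissipated: 0.460 μJ

Answer: 0.46 μJ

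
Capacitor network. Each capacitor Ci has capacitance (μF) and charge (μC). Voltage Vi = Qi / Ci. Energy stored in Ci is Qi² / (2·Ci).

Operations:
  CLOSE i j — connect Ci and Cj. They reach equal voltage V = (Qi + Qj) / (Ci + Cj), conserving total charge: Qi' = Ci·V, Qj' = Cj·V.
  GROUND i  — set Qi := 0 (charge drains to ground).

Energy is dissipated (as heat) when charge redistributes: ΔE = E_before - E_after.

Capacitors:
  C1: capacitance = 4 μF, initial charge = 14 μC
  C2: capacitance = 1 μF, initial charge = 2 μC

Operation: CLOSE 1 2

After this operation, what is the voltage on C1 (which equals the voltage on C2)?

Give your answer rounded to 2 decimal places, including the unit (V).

Initial: C1(4μF, Q=14μC, V=3.50V), C2(1μF, Q=2μC, V=2.00V)
Op 1: CLOSE 1-2: Q_total=16.00, C_total=5.00, V=3.20; Q1=12.80, Q2=3.20; dissipated=0.900

Answer: 3.20 V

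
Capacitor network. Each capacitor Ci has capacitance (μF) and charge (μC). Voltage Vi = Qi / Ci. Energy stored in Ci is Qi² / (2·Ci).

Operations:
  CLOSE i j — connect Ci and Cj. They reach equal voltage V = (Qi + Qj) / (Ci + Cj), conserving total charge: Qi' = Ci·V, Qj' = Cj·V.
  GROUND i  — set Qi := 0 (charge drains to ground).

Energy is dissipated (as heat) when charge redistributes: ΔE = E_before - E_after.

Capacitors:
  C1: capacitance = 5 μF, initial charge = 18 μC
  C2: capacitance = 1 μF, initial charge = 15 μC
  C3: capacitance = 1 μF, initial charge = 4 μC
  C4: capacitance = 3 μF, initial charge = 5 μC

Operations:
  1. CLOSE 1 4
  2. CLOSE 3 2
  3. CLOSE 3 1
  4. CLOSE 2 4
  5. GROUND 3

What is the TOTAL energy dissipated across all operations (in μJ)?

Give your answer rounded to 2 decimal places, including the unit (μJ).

Initial: C1(5μF, Q=18μC, V=3.60V), C2(1μF, Q=15μC, V=15.00V), C3(1μF, Q=4μC, V=4.00V), C4(3μF, Q=5μC, V=1.67V)
Op 1: CLOSE 1-4: Q_total=23.00, C_total=8.00, V=2.88; Q1=14.38, Q4=8.62; dissipated=3.504
Op 2: CLOSE 3-2: Q_total=19.00, C_total=2.00, V=9.50; Q3=9.50, Q2=9.50; dissipated=30.250
Op 3: CLOSE 3-1: Q_total=23.88, C_total=6.00, V=3.98; Q3=3.98, Q1=19.90; dissipated=18.288
Op 4: CLOSE 2-4: Q_total=18.12, C_total=4.00, V=4.53; Q2=4.53, Q4=13.59; dissipated=16.459
Op 5: GROUND 3: Q3=0; energy lost=7.917
Total dissipated: 76.418 μJ

Answer: 76.42 μJ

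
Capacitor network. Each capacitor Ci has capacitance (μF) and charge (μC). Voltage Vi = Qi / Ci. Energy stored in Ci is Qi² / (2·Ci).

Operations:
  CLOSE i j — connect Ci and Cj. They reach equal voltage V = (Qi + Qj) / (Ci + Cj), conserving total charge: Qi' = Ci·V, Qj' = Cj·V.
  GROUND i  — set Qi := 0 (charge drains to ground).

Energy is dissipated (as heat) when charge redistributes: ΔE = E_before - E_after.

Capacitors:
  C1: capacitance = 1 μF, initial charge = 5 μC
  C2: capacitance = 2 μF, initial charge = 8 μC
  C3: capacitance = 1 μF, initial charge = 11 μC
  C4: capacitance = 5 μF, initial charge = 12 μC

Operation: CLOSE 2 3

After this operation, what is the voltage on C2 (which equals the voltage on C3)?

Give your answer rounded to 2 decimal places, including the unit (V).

Answer: 6.33 V

Derivation:
Initial: C1(1μF, Q=5μC, V=5.00V), C2(2μF, Q=8μC, V=4.00V), C3(1μF, Q=11μC, V=11.00V), C4(5μF, Q=12μC, V=2.40V)
Op 1: CLOSE 2-3: Q_total=19.00, C_total=3.00, V=6.33; Q2=12.67, Q3=6.33; dissipated=16.333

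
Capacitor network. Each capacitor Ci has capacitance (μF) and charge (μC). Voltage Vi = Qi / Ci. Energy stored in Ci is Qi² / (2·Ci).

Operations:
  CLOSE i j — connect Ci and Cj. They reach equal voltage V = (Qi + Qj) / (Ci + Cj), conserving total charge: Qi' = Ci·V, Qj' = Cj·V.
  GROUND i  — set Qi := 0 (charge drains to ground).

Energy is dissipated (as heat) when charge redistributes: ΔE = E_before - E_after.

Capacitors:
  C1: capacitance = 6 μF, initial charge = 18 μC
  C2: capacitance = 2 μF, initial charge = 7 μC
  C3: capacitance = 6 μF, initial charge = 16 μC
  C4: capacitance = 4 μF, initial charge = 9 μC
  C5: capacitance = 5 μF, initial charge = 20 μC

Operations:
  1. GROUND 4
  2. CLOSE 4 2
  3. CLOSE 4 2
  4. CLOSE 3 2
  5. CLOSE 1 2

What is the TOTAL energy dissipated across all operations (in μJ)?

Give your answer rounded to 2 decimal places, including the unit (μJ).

Initial: C1(6μF, Q=18μC, V=3.00V), C2(2μF, Q=7μC, V=3.50V), C3(6μF, Q=16μC, V=2.67V), C4(4μF, Q=9μC, V=2.25V), C5(5μF, Q=20μC, V=4.00V)
Op 1: GROUND 4: Q4=0; energy lost=10.125
Op 2: CLOSE 4-2: Q_total=7.00, C_total=6.00, V=1.17; Q4=4.67, Q2=2.33; dissipated=8.167
Op 3: CLOSE 4-2: Q_total=7.00, C_total=6.00, V=1.17; Q4=4.67, Q2=2.33; dissipated=0.000
Op 4: CLOSE 3-2: Q_total=18.33, C_total=8.00, V=2.29; Q3=13.75, Q2=4.58; dissipated=1.688
Op 5: CLOSE 1-2: Q_total=22.58, C_total=8.00, V=2.82; Q1=16.94, Q2=5.65; dissipated=0.376
Total dissipated: 20.355 μJ

Answer: 20.36 μJ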